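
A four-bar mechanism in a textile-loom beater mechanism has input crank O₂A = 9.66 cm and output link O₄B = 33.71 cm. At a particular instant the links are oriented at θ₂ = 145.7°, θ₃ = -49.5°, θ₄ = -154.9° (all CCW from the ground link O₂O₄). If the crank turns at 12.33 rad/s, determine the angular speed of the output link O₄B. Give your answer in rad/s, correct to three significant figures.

ω₂ = 12.33 rad/s
Differentiating the loop-closure r₂e^{iθ₂}+r₃e^{iθ₃}=r₁+r₄e^{iθ₄} gives r₂ω₂e^{iθ₂}+r₃ω₃e^{iθ₃}=r₄ω₄e^{iθ₄}.
Eliminating the other unknown: ω₄ = r₂ω₂ sin(θ₂−θ₃) / [r₄ sin(θ₄−θ₃)].
Numerator sine = -0.26219; denominator sine = -0.96410.
Result = 0.0966·12.33·(-0.26219) / (0.3371·(-0.96410)) = +0.9609 rad/s; magnitude 0.9609 rad/s.

0.961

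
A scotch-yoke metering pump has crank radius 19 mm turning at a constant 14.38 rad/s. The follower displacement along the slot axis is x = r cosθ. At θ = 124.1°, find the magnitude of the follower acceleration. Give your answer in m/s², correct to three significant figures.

2.20

ω = 14.38 rad/s
x = r cosθ ⇒ ẍ = −rω² cosθ (ω constant).
|a| = rω²|cosθ| = 0.019·(14.38)²·|cos 124.1°| = 2.2027 m/s².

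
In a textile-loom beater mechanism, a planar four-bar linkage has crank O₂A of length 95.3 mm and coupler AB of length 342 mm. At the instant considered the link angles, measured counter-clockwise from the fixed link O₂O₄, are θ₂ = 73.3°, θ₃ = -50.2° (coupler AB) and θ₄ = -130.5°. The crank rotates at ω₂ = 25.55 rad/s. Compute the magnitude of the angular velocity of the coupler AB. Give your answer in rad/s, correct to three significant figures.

ω₂ = 25.55 rad/s
Differentiating the loop-closure r₂e^{iθ₂}+r₃e^{iθ₃}=r₁+r₄e^{iθ₄} gives r₂ω₂e^{iθ₂}+r₃ω₃e^{iθ₃}=r₄ω₄e^{iθ₄}.
Eliminating the other unknown: ω₃ = r₂ω₂ sin(θ₄−θ₂) / [r₃ sin(θ₃−θ₄)].
Numerator sine = +0.40355; denominator sine = +0.98570.
Result = 0.0953·25.55·(+0.40355) / (0.342·(+0.98570)) = +2.9148 rad/s; magnitude 2.9148 rad/s.

2.91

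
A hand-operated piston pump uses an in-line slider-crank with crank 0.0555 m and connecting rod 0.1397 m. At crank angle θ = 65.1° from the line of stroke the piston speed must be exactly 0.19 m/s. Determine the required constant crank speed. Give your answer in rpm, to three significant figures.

30.6

For an in-line slider-crank, |v_piston| = rω|sinθ|·[1 + r cosθ/√(L² − r² sin²θ)].
With r = 0.0555 m, L = 0.1397 m, θ = 65.1°: the bracketed kinematic factor |dx/dθ| = 0.059368 m.
ω = v/|dx/dθ| = 0.19/0.059368 = 3.2004 rad/s.
N = 60ω/(2π) = 30.561 rpm.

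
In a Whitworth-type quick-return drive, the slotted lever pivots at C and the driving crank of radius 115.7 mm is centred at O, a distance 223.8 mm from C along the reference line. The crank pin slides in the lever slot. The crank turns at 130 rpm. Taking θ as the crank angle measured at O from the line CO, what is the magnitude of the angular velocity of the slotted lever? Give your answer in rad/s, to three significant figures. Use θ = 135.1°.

2.52

ω = 13.61 rad/s (from 130 rpm).
Crank pin A relative to C: A = (d + r cosθ, r sinθ); lever angle φ = atan2(r sinθ, d + r cosθ).
Differentiating tanφ: φ̇ = rω(d cosθ + r)/(d² + r² + 2dr cosθ).
d² + r² + 2dr cosθ = |CA|² = 0.0267899 m²;  d cosθ + r = -0.042826 m.
|ω_lever| = |0.1157·13.61·-0.042826| / 0.0267899 = 2.5179 rad/s.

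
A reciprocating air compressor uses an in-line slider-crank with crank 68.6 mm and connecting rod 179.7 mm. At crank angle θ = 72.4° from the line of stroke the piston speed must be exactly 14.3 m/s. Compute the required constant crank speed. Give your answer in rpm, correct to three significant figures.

1860

For an in-line slider-crank, |v_piston| = rω|sinθ|·[1 + r cosθ/√(L² − r² sin²θ)].
With r = 0.0686 m, L = 0.1797 m, θ = 72.4°: the bracketed kinematic factor |dx/dθ| = 0.073492 m.
ω = v/|dx/dθ| = 14.3/0.073492 = 194.58 rad/s.
N = 60ω/(2π) = 1858.1 rpm.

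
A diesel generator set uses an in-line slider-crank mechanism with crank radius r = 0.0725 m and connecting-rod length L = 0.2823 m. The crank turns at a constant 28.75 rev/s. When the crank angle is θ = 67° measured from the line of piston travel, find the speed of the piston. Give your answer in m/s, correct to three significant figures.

ω = 2π·28.8 = 180.6 rad/s
For an in-line slider-crank, x = r cosθ + √(L² − r² sin²θ), so v = −rω sinθ·[1 + r cosθ/√(L² − r² sin²θ)].
With r = 0.0725 m, L = 0.2823 m, θ = 67°: √(L² − r² sin²θ) = 0.2743 m.
v = −0.0725·180.6·0.92050·[1 + 0.0725·0.39073/0.2743] = -13.3 m/s.
|v| = 13.3 m/s.

13.3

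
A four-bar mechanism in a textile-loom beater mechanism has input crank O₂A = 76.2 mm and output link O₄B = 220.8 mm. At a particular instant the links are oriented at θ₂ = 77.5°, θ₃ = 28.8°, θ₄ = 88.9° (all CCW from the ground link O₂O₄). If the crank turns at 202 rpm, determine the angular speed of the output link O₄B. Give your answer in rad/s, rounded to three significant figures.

ω₂ = 21.15 rad/s (from 202 rpm).
Differentiating the loop-closure r₂e^{iθ₂}+r₃e^{iθ₃}=r₁+r₄e^{iθ₄} gives r₂ω₂e^{iθ₂}+r₃ω₃e^{iθ₃}=r₄ω₄e^{iθ₄}.
Eliminating the other unknown: ω₄ = r₂ω₂ sin(θ₂−θ₃) / [r₄ sin(θ₄−θ₃)].
Numerator sine = +0.75126; denominator sine = +0.86690.
Result = 0.0762·21.15·(+0.75126) / (0.2208·(+0.86690)) = +6.3265 rad/s; magnitude 6.3265 rad/s.

6.33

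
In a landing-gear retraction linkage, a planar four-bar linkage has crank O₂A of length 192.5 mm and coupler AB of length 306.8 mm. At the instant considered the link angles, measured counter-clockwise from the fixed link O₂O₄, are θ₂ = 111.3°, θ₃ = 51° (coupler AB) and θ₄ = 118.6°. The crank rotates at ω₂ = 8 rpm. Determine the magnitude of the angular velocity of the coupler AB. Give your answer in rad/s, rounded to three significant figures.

0.0722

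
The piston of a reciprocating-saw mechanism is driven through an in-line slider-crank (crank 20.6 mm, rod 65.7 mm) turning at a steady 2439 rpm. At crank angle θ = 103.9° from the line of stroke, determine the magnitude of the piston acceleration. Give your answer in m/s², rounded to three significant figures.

ω = 2π·2439/60 = 255.4 rad/s
x(θ) = r cosθ + √(L² − r² sin²θ); with ω constant, a = ω²·d²x/dθ².
d²x/dθ² = −r cosθ − r²(cos2θ)/√u − r⁴ sin²2θ/(4u^{3/2}),  u = L² − r² sin²θ = 0.00391662 m².
Substituting r = 0.0206 m, L = 0.0657 m, θ = 103.9°: d²x/dθ² = +0.010907 m.
a = ω²·d²x/dθ² = (255.4)²·(+0.010907) = +711.51 m/s²;  |a| = 711.51 m/s².

712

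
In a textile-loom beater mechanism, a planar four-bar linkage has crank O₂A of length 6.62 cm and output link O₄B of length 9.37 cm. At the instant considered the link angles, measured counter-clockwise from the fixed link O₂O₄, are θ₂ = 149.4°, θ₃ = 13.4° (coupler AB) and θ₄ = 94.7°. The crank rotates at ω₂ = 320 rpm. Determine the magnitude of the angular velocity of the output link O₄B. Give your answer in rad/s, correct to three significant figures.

ω₂ = 33.51 rad/s (from 320 rpm).
Differentiating the loop-closure r₂e^{iθ₂}+r₃e^{iθ₃}=r₁+r₄e^{iθ₄} gives r₂ω₂e^{iθ₂}+r₃ω₃e^{iθ₃}=r₄ω₄e^{iθ₄}.
Eliminating the other unknown: ω₄ = r₂ω₂ sin(θ₂−θ₃) / [r₄ sin(θ₄−θ₃)].
Numerator sine = +0.69466; denominator sine = +0.98849.
Result = 0.0662·33.51·(+0.69466) / (0.0937·(+0.98849)) = +16.638 rad/s; magnitude 16.638 rad/s.

16.6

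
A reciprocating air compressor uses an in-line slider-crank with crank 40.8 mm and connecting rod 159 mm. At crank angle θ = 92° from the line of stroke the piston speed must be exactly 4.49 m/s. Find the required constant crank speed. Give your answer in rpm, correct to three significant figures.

1060

For an in-line slider-crank, |v_piston| = rω|sinθ|·[1 + r cosθ/√(L² − r² sin²θ)].
With r = 0.0408 m, L = 0.159 m, θ = 92°: the bracketed kinematic factor |dx/dθ| = 0.040397 m.
ω = v/|dx/dθ| = 4.49/0.040397 = 111.15 rad/s.
N = 60ω/(2π) = 1061.4 rpm.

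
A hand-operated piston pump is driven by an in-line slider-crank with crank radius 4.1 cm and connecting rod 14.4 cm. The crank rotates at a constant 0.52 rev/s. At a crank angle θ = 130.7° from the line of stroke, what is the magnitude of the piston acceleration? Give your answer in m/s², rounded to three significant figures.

0.302

ω = 2π·0.52 = 3.267 rad/s
x(θ) = r cosθ + √(L² − r² sin²θ); with ω constant, a = ω²·d²x/dθ².
d²x/dθ² = −r cosθ − r²(cos2θ)/√u − r⁴ sin²2θ/(4u^{3/2}),  u = L² − r² sin²θ = 0.0197698 m².
Substituting r = 0.041 m, L = 0.144 m, θ = 130.7°: d²x/dθ² = +0.028275 m.
a = ω²·d²x/dθ² = (3.267)²·(+0.028275) = +0.30184 m/s²;  |a| = 0.30184 m/s².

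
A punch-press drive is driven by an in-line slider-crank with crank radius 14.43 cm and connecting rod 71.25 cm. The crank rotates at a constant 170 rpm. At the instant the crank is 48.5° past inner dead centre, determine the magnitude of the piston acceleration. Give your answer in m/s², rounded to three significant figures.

29.3

ω = 2π·170/60 = 17.8 rad/s
x(θ) = r cosθ + √(L² − r² sin²θ); with ω constant, a = ω²·d²x/dθ².
d²x/dθ² = −r cosθ − r²(cos2θ)/√u − r⁴ sin²2θ/(4u^{3/2}),  u = L² − r² sin²θ = 0.495976 m².
Substituting r = 0.1443 m, L = 0.7125 m, θ = 48.5°: d²x/dθ² = -0.092319 m.
a = ω²·d²x/dθ² = (17.8)²·(-0.092319) = -29.258 m/s²;  |a| = 29.258 m/s².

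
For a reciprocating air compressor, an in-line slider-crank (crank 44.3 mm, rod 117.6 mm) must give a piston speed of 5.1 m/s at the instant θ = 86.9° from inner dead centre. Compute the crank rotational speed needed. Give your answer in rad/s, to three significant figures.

113

For an in-line slider-crank, |v_piston| = rω|sinθ|·[1 + r cosθ/√(L² − r² sin²θ)].
With r = 0.0443 m, L = 0.1176 m, θ = 86.9°: the bracketed kinematic factor |dx/dθ| = 0.045208 m.
ω = v/|dx/dθ| = 5.1/0.045208 = 112.81 rad/s.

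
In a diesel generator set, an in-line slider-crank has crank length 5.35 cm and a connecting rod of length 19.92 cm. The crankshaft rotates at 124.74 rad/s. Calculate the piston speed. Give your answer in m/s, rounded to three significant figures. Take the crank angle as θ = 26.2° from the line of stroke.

ω = 124.7 rad/s
For an in-line slider-crank, x = r cosθ + √(L² − r² sin²θ), so v = −rω sinθ·[1 + r cosθ/√(L² − r² sin²θ)].
With r = 0.0535 m, L = 0.1992 m, θ = 26.2°: √(L² − r² sin²θ) = 0.19779 m.
v = −0.0535·124.7·0.44151·[1 + 0.0535·0.89726/0.19779] = -3.6615 m/s.
|v| = 3.6615 m/s.

3.66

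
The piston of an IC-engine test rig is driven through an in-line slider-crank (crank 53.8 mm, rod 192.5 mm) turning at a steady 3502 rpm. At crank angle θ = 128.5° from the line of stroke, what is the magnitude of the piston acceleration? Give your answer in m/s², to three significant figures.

ω = 2π·3502/60 = 366.7 rad/s
x(θ) = r cosθ + √(L² − r² sin²θ); with ω constant, a = ω²·d²x/dθ².
d²x/dθ² = −r cosθ − r²(cos2θ)/√u − r⁴ sin²2θ/(4u^{3/2}),  u = L² − r² sin²θ = 0.0352835 m².
Substituting r = 0.0538 m, L = 0.1925 m, θ = 128.5°: d²x/dθ² = +0.036658 m.
a = ω²·d²x/dθ² = (366.7)²·(+0.036658) = +4930.1 m/s²;  |a| = 4930.1 m/s².

4930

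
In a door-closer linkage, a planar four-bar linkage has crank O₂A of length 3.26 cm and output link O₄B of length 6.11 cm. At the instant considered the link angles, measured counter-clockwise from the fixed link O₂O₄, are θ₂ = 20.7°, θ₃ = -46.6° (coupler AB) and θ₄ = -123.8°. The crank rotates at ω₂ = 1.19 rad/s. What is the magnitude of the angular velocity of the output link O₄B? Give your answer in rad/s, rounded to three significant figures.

ω₂ = 1.19 rad/s
Differentiating the loop-closure r₂e^{iθ₂}+r₃e^{iθ₃}=r₁+r₄e^{iθ₄} gives r₂ω₂e^{iθ₂}+r₃ω₃e^{iθ₃}=r₄ω₄e^{iθ₄}.
Eliminating the other unknown: ω₄ = r₂ω₂ sin(θ₂−θ₃) / [r₄ sin(θ₄−θ₃)].
Numerator sine = +0.92254; denominator sine = -0.97515.
Result = 0.0326·1.19·(+0.92254) / (0.0611·(-0.97515)) = -0.60067 rad/s; magnitude 0.60067 rad/s.

0.601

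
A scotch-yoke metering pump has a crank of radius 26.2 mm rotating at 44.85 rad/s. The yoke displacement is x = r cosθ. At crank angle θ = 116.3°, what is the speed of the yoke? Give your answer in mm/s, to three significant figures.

ω = 44.85 rad/s
x = r cosθ ⇒ ẋ = −rω sinθ.
|v| = rω|sinθ| = 0.0262·44.85·|sin 116.3°| = 1.0534 m/s = 1053.4 mm/s.

1050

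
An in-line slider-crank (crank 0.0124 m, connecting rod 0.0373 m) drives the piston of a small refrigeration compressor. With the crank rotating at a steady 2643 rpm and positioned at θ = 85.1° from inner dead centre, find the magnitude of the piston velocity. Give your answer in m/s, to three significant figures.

3.52

ω = 2π·2643/60 = 276.8 rad/s
For an in-line slider-crank, x = r cosθ + √(L² − r² sin²θ), so v = −rω sinθ·[1 + r cosθ/√(L² − r² sin²θ)].
With r = 0.0124 m, L = 0.0373 m, θ = 85.1°: √(L² − r² sin²θ) = 0.035194 m.
v = −0.0124·276.8·0.99635·[1 + 0.0124·0.08542/0.035194] = -3.5224 m/s.
|v| = 3.5224 m/s.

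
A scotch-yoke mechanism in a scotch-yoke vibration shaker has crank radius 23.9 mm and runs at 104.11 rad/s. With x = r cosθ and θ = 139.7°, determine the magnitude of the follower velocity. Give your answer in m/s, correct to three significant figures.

ω = 104.1 rad/s
x = r cosθ ⇒ ẋ = −rω sinθ.
|v| = rω|sinθ| = 0.0239·104.1·|sin 139.7°| = 1.6094 m/s.

1.61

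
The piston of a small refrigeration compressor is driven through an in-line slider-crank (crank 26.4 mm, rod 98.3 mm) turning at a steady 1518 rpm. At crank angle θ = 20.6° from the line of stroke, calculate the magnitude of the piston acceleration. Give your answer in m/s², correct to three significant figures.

ω = 2π·1518/60 = 159 rad/s
x(θ) = r cosθ + √(L² − r² sin²θ); with ω constant, a = ω²·d²x/dθ².
d²x/dθ² = −r cosθ − r²(cos2θ)/√u − r⁴ sin²2θ/(4u^{3/2}),  u = L² − r² sin²θ = 0.00957661 m².
Substituting r = 0.0264 m, L = 0.0983 m, θ = 20.6°: d²x/dθ² = -0.030127 m.
a = ω²·d²x/dθ² = (159)²·(-0.030127) = -761.3 m/s²;  |a| = 761.3 m/s².

761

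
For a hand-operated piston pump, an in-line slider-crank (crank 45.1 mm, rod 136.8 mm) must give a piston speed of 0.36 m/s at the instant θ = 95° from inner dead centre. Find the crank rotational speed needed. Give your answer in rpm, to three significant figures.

78.9

For an in-line slider-crank, |v_piston| = rω|sinθ|·[1 + r cosθ/√(L² − r² sin²θ)].
With r = 0.0451 m, L = 0.1368 m, θ = 95°: the bracketed kinematic factor |dx/dθ| = 0.043562 m.
ω = v/|dx/dθ| = 0.36/0.043562 = 8.2642 rad/s.
N = 60ω/(2π) = 78.917 rpm.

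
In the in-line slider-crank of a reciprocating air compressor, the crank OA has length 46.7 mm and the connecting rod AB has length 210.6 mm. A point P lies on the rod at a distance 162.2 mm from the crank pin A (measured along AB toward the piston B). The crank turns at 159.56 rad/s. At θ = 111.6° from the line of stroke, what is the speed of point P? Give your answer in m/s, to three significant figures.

6.51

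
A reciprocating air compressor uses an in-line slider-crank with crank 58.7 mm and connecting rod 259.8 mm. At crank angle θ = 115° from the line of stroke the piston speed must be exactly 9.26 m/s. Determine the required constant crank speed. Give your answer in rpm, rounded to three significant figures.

1840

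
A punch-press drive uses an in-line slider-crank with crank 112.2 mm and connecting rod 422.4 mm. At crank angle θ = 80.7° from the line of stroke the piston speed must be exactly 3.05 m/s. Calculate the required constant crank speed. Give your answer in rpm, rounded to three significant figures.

For an in-line slider-crank, |v_piston| = rω|sinθ|·[1 + r cosθ/√(L² − r² sin²θ)].
With r = 0.1122 m, L = 0.4224 m, θ = 80.7°: the bracketed kinematic factor |dx/dθ| = 0.11565 m.
ω = v/|dx/dθ| = 3.05/0.11565 = 26.373 rad/s.
N = 60ω/(2π) = 251.84 rpm.

252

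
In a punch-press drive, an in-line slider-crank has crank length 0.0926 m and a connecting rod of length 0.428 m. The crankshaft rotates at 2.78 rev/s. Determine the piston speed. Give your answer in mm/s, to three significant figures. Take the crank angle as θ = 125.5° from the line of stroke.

1150

ω = 2π·2.78 = 17.47 rad/s
For an in-line slider-crank, x = r cosθ + √(L² − r² sin²θ), so v = −rω sinθ·[1 + r cosθ/√(L² − r² sin²θ)].
With r = 0.0926 m, L = 0.428 m, θ = 125.5°: √(L² − r² sin²θ) = 0.42131 m.
v = −0.0926·17.47·0.81412·[1 + 0.0926·-0.58070/0.42131] = -1.1487 m/s.
|v| = 1.1487 m/s = 1148.7 mm/s.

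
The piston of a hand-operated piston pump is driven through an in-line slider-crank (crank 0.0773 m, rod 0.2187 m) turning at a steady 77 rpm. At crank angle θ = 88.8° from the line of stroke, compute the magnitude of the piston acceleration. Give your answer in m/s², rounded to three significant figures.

1.79

ω = 2π·77/60 = 8.063 rad/s
x(θ) = r cosθ + √(L² − r² sin²θ); with ω constant, a = ω²·d²x/dθ².
d²x/dθ² = −r cosθ − r²(cos2θ)/√u − r⁴ sin²2θ/(4u^{3/2}),  u = L² − r² sin²θ = 0.041857 m².
Substituting r = 0.0773 m, L = 0.2187 m, θ = 88.8°: d²x/dθ² = +0.02756 m.
a = ω²·d²x/dθ² = (8.063)²·(+0.02756) = +1.7919 m/s²;  |a| = 1.7919 m/s².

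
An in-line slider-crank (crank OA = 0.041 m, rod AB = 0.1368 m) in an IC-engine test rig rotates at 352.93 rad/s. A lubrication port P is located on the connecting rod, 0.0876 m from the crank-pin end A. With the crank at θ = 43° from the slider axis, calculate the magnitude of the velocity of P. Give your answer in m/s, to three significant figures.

ω = 352.9 rad/s.  Crank-pin speed |V_A| = rω = 14.47 m/s, perpendicular to OA.
Rod angle: sinφ = −(r/L) sinθ ⇒ φ = -11.794°; ω_rod = −rω cosθ/√(L²−r²sin²θ) = -79.028 rad/s.
V_P = V_A + ω_rod × AP, with AP = 0.0876 m along the rod.
Components: V_Px = −rω sinθ − a·ω_rod·sinφ = -11.284 m/s;  V_Py = rω cosθ + a·ω_rod·cosφ = +3.8061 m/s.
|V_P| = √(V_Px² + V_Py²) = 11.908 m/s.

11.9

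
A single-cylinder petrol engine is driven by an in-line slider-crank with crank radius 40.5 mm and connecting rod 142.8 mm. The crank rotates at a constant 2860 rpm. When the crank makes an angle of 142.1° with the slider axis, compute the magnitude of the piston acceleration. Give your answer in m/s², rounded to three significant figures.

ω = 2π·2860/60 = 299.5 rad/s
x(θ) = r cosθ + √(L² − r² sin²θ); with ω constant, a = ω²·d²x/dθ².
d²x/dθ² = −r cosθ − r²(cos2θ)/√u − r⁴ sin²2θ/(4u^{3/2}),  u = L² − r² sin²θ = 0.0197729 m².
Substituting r = 0.0405 m, L = 0.1428 m, θ = 142.1°: d²x/dθ² = +0.028869 m.
a = ω²·d²x/dθ² = (299.5)²·(+0.028869) = +2589.5 m/s²;  |a| = 2589.5 m/s².

2590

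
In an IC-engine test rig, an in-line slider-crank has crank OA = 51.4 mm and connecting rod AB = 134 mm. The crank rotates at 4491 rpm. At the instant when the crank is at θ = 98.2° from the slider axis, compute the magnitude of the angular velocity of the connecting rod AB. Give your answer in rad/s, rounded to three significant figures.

27.8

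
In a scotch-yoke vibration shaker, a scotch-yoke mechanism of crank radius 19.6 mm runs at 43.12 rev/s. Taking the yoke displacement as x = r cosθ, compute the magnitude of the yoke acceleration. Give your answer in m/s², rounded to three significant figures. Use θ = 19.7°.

1350

ω = 270.9 rad/s (from 43.12 rev/s).
x = r cosθ ⇒ ẍ = −rω² cosθ (ω constant).
|a| = rω²|cosθ| = 0.0196·(270.9)²·|cos 19.7°| = 1354.5 m/s².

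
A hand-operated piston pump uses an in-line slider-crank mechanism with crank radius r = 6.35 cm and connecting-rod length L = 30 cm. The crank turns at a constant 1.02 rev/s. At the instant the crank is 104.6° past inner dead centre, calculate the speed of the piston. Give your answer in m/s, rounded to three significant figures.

ω = 2π·1.02 = 6.409 rad/s
For an in-line slider-crank, x = r cosθ + √(L² − r² sin²θ), so v = −rω sinθ·[1 + r cosθ/√(L² − r² sin²θ)].
With r = 0.0635 m, L = 0.3 m, θ = 104.6°: √(L² − r² sin²θ) = 0.29364 m.
v = −0.0635·6.409·0.96771·[1 + 0.0635·-0.25207/0.29364] = -0.37235 m/s.
|v| = 0.37235 m/s.

0.372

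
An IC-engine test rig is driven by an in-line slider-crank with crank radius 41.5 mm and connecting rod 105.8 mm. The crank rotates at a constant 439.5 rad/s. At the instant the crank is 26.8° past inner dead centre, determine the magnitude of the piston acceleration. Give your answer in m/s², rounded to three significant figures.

9130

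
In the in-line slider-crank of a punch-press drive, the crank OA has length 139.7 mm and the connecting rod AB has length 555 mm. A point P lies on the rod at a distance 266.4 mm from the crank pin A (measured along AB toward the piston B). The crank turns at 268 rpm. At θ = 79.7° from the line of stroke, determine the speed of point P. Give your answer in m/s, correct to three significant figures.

3.96

ω = 28.06 rad/s.  Crank-pin speed |V_A| = rω = 3.9207 m/s, perpendicular to OA.
Rod angle: sinφ = −(r/L) sinθ ⇒ φ = -14.339°; ω_rod = −rω cosθ/√(L²−r²sin²θ) = -1.3037 rad/s.
V_P = V_A + ω_rod × AP, with AP = 0.2664 m along the rod.
Components: V_Px = −rω sinθ − a·ω_rod·sinφ = -3.9435 m/s;  V_Py = rω cosθ + a·ω_rod·cosφ = +0.36453 m/s.
|V_P| = √(V_Px² + V_Py²) = 3.9603 m/s.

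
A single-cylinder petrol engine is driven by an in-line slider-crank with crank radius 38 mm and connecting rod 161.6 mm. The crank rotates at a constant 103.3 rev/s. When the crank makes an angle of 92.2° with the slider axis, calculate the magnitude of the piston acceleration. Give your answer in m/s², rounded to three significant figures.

ω = 2π·103 = 649.1 rad/s
x(θ) = r cosθ + √(L² − r² sin²θ); with ω constant, a = ω²·d²x/dθ².
d²x/dθ² = −r cosθ − r²(cos2θ)/√u − r⁴ sin²2θ/(4u^{3/2}),  u = L² − r² sin²θ = 0.0246727 m².
Substituting r = 0.038 m, L = 0.1616 m, θ = 92.2°: d²x/dθ² = +0.010624 m.
a = ω²·d²x/dθ² = (649.1)²·(+0.010624) = +4475.5 m/s²;  |a| = 4475.5 m/s².

4480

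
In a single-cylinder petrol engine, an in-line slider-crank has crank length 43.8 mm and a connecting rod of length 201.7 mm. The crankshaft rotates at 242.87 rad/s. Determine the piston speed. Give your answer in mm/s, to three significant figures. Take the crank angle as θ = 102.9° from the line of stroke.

9850

ω = 242.9 rad/s
For an in-line slider-crank, x = r cosθ + √(L² − r² sin²θ), so v = −rω sinθ·[1 + r cosθ/√(L² − r² sin²θ)].
With r = 0.0438 m, L = 0.2017 m, θ = 102.9°: √(L² − r² sin²θ) = 0.19713 m.
v = −0.0438·242.9·0.97476·[1 + 0.0438·-0.22325/0.19713] = -9.8549 m/s.
|v| = 9.8549 m/s = 9854.9 mm/s.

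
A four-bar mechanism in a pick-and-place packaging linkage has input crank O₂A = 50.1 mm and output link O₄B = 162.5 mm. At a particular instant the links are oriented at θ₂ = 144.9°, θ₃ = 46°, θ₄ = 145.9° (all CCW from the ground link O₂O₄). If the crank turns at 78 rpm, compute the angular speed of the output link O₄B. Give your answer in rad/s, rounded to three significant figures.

ω₂ = 8.168 rad/s (from 78 rpm).
Differentiating the loop-closure r₂e^{iθ₂}+r₃e^{iθ₃}=r₁+r₄e^{iθ₄} gives r₂ω₂e^{iθ₂}+r₃ω₃e^{iθ₃}=r₄ω₄e^{iθ₄}.
Eliminating the other unknown: ω₄ = r₂ω₂ sin(θ₂−θ₃) / [r₄ sin(θ₄−θ₃)].
Numerator sine = +0.98796; denominator sine = +0.98511.
Result = 0.0501·8.168·(+0.98796) / (0.1625·(+0.98511)) = +2.5256 rad/s; magnitude 2.5256 rad/s.

2.53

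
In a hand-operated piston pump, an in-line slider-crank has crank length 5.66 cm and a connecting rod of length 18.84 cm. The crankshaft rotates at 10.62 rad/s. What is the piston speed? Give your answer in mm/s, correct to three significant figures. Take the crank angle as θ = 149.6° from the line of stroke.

224

ω = 10.62 rad/s
For an in-line slider-crank, x = r cosθ + √(L² − r² sin²θ), so v = −rω sinθ·[1 + r cosθ/√(L² − r² sin²θ)].
With r = 0.0566 m, L = 0.1884 m, θ = 149.6°: √(L² − r² sin²θ) = 0.18621 m.
v = −0.0566·10.62·0.50603·[1 + 0.0566·-0.86251/0.18621] = -0.22443 m/s.
|v| = 0.22443 m/s = 224.43 mm/s.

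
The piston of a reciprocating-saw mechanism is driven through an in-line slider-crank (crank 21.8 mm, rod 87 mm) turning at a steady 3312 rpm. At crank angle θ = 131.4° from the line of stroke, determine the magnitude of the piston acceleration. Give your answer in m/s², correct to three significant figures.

ω = 2π·3312/60 = 346.8 rad/s
x(θ) = r cosθ + √(L² − r² sin²θ); with ω constant, a = ω²·d²x/dθ².
d²x/dθ² = −r cosθ − r²(cos2θ)/√u − r⁴ sin²2θ/(4u^{3/2}),  u = L² − r² sin²θ = 0.0073016 m².
Substituting r = 0.0218 m, L = 0.087 m, θ = 131.4°: d²x/dθ² = +0.015025 m.
a = ω²·d²x/dθ² = (346.8)²·(+0.015025) = +1807.3 m/s²;  |a| = 1807.3 m/s².

1810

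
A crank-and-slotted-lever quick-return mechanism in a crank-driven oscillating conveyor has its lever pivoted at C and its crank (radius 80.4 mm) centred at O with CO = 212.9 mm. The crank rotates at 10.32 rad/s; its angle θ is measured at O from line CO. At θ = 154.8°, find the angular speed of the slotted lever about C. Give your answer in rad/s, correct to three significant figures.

ω = 10.32 rad/s
Crank pin A relative to C: A = (d + r cosθ, r sinθ); lever angle φ = atan2(r sinθ, d + r cosθ).
Differentiating tanφ: φ̇ = rω(d cosθ + r)/(d² + r² + 2dr cosθ).
d² + r² + 2dr cosθ = |CA|² = 0.0208144 m²;  d cosθ + r = -0.11224 m.
|ω_lever| = |0.0804·10.32·-0.11224| / 0.0208144 = 4.4741 rad/s.

4.47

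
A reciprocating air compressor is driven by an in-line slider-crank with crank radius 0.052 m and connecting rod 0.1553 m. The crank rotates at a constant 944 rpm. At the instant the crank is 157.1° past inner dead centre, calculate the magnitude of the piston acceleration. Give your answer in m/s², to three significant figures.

ω = 2π·944/60 = 98.86 rad/s
x(θ) = r cosθ + √(L² − r² sin²θ); with ω constant, a = ω²·d²x/dθ².
d²x/dθ² = −r cosθ − r²(cos2θ)/√u − r⁴ sin²2θ/(4u^{3/2}),  u = L² − r² sin²θ = 0.0237087 m².
Substituting r = 0.052 m, L = 0.1553 m, θ = 157.1°: d²x/dθ² = +0.035401 m.
a = ω²·d²x/dθ² = (98.86)²·(+0.035401) = +345.96 m/s²;  |a| = 345.96 m/s².

346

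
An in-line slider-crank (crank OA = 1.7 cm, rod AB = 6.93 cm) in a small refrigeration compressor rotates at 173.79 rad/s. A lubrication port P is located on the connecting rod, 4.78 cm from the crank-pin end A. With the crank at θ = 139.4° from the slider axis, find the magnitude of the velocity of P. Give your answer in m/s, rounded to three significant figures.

1.81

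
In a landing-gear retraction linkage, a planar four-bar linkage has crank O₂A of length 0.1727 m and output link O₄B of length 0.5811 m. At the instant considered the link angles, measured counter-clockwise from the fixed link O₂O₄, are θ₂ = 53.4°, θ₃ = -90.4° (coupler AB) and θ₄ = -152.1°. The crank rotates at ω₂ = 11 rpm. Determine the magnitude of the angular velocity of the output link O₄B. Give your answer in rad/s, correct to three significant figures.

0.230

ω₂ = 1.152 rad/s (from 11 rpm).
Differentiating the loop-closure r₂e^{iθ₂}+r₃e^{iθ₃}=r₁+r₄e^{iθ₄} gives r₂ω₂e^{iθ₂}+r₃ω₃e^{iθ₃}=r₄ω₄e^{iθ₄}.
Eliminating the other unknown: ω₄ = r₂ω₂ sin(θ₂−θ₃) / [r₄ sin(θ₄−θ₃)].
Numerator sine = +0.59061; denominator sine = -0.88048.
Result = 0.1727·1.152·(+0.59061) / (0.5811·(-0.88048)) = -0.22964 rad/s; magnitude 0.22964 rad/s.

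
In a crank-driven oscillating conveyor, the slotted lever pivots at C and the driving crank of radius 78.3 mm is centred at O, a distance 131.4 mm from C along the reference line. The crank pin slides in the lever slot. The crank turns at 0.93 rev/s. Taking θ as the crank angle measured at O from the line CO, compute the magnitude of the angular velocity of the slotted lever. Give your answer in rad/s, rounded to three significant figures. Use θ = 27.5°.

ω = 5.843 rad/s (from 0.93 rev/s).
Crank pin A relative to C: A = (d + r cosθ, r sinθ); lever angle φ = atan2(r sinθ, d + r cosθ).
Differentiating tanφ: φ̇ = rω(d cosθ + r)/(d² + r² + 2dr cosθ).
d² + r² + 2dr cosθ = |CA|² = 0.0416491 m²;  d cosθ + r = +0.19485 m.
|ω_lever| = |0.0783·5.843·+0.19485| / 0.0416491 = 2.1406 rad/s.

2.14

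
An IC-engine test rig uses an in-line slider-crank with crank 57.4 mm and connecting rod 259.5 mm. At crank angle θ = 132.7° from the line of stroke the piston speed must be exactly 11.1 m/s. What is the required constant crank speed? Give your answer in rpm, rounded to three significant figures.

2960

For an in-line slider-crank, |v_piston| = rω|sinθ|·[1 + r cosθ/√(L² − r² sin²θ)].
With r = 0.0574 m, L = 0.2595 m, θ = 132.7°: the bracketed kinematic factor |dx/dθ| = 0.035771 m.
ω = v/|dx/dθ| = 11.1/0.035771 = 310.31 rad/s.
N = 60ω/(2π) = 2963.2 rpm.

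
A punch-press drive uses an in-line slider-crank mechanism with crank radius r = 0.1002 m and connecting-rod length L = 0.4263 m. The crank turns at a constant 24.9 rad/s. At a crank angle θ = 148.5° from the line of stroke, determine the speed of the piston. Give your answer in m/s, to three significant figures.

ω = 24.9 rad/s
For an in-line slider-crank, x = r cosθ + √(L² − r² sin²θ), so v = −rω sinθ·[1 + r cosθ/√(L² − r² sin²θ)].
With r = 0.1002 m, L = 0.4263 m, θ = 148.5°: √(L² − r² sin²θ) = 0.42307 m.
v = −0.1002·24.9·0.52250·[1 + 0.1002·-0.85264/0.42307] = -1.0404 m/s.
|v| = 1.0404 m/s.

1.04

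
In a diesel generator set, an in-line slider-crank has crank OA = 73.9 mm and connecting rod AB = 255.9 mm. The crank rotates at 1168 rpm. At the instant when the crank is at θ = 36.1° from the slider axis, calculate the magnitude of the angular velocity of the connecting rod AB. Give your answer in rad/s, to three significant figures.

29.0

ω = 122.3 rad/s (converted from 1168 rpm).
The rod makes angle φ with the slider axis where L sinφ = r sinθ; differentiating, L cosφ·φ̇ = r ω cosθ.
L cosφ = √(L² − r² sin²θ) = 0.25217 m.
|ω_rod| = r ω |cosθ| / √(L² − r² sin²θ) = 0.0739·122.3·0.80799/0.25217 = 28.962 rad/s.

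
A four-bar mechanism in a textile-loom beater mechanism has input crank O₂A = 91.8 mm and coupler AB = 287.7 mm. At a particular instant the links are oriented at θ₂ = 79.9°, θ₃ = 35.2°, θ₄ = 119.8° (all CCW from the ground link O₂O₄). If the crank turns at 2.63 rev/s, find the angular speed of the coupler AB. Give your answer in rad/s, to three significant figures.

ω₂ = 16.52 rad/s (from 2.63 rev/s).
Differentiating the loop-closure r₂e^{iθ₂}+r₃e^{iθ₃}=r₁+r₄e^{iθ₄} gives r₂ω₂e^{iθ₂}+r₃ω₃e^{iθ₃}=r₄ω₄e^{iθ₄}.
Eliminating the other unknown: ω₃ = r₂ω₂ sin(θ₄−θ₂) / [r₃ sin(θ₃−θ₄)].
Numerator sine = +0.64145; denominator sine = -0.99556.
Result = 0.0918·16.52·(+0.64145) / (0.2877·(-0.99556)) = -3.3973 rad/s; magnitude 3.3973 rad/s.

3.40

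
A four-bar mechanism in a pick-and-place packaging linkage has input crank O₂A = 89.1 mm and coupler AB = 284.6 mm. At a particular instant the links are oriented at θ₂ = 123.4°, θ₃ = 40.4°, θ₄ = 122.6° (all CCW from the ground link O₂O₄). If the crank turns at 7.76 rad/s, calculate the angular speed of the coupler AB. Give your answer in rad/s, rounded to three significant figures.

0.0342

ω₂ = 7.76 rad/s
Differentiating the loop-closure r₂e^{iθ₂}+r₃e^{iθ₃}=r₁+r₄e^{iθ₄} gives r₂ω₂e^{iθ₂}+r₃ω₃e^{iθ₃}=r₄ω₄e^{iθ₄}.
Eliminating the other unknown: ω₃ = r₂ω₂ sin(θ₄−θ₂) / [r₃ sin(θ₃−θ₄)].
Numerator sine = -0.01396; denominator sine = -0.99075.
Result = 0.0891·7.76·(-0.01396) / (0.2846·(-0.99075)) = +0.034237 rad/s; magnitude 0.034237 rad/s.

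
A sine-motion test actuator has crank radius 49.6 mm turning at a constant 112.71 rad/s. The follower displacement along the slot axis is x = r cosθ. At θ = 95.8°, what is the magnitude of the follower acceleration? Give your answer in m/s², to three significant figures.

ω = 112.7 rad/s
x = r cosθ ⇒ ẍ = −rω² cosθ (ω constant).
|a| = rω²|cosθ| = 0.0496·(112.7)²·|cos 95.8°| = 63.675 m/s².

63.7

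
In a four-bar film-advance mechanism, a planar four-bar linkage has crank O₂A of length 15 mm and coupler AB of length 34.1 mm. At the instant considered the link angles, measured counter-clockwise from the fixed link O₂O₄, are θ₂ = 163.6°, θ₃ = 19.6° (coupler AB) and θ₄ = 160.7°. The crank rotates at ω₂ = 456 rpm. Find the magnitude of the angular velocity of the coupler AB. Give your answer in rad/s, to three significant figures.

1.69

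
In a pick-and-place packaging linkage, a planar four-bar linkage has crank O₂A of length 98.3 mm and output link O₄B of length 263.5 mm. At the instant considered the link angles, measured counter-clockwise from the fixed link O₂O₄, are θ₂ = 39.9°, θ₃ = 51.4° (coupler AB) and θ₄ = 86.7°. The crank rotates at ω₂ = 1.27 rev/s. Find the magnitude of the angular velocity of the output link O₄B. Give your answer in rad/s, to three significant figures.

ω₂ = 7.98 rad/s (from 1.27 rev/s).
Differentiating the loop-closure r₂e^{iθ₂}+r₃e^{iθ₃}=r₁+r₄e^{iθ₄} gives r₂ω₂e^{iθ₂}+r₃ω₃e^{iθ₃}=r₄ω₄e^{iθ₄}.
Eliminating the other unknown: ω₄ = r₂ω₂ sin(θ₂−θ₃) / [r₄ sin(θ₄−θ₃)].
Numerator sine = -0.19937; denominator sine = +0.57786.
Result = 0.0983·7.98·(-0.19937) / (0.2635·(+0.57786)) = -1.027 rad/s; magnitude 1.027 rad/s.

1.03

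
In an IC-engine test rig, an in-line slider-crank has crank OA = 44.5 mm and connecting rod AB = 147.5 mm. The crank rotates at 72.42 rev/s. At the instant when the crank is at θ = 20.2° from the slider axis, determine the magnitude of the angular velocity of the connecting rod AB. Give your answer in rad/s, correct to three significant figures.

130

ω = 455 rad/s (converted from 72.42 rev/s).
The rod makes angle φ with the slider axis where L sinφ = r sinθ; differentiating, L cosφ·φ̇ = r ω cosθ.
L cosφ = √(L² − r² sin²θ) = 0.1467 m.
|ω_rod| = r ω |cosθ| / √(L² − r² sin²θ) = 0.0445·455·0.93849/0.1467 = 129.54 rad/s.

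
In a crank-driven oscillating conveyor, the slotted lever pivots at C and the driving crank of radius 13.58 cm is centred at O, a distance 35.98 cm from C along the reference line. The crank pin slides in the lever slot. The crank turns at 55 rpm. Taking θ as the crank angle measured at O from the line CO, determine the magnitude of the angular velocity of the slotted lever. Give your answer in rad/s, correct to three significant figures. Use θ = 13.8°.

1.56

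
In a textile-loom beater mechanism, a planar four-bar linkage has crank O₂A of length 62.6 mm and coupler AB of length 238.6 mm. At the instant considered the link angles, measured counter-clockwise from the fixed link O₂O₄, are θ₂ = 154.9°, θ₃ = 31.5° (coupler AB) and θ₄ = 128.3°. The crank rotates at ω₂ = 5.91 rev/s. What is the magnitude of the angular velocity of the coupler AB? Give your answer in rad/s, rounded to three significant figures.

ω₂ = 37.13 rad/s (from 5.91 rev/s).
Differentiating the loop-closure r₂e^{iθ₂}+r₃e^{iθ₃}=r₁+r₄e^{iθ₄} gives r₂ω₂e^{iθ₂}+r₃ω₃e^{iθ₃}=r₄ω₄e^{iθ₄}.
Eliminating the other unknown: ω₃ = r₂ω₂ sin(θ₄−θ₂) / [r₃ sin(θ₃−θ₄)].
Numerator sine = -0.44776; denominator sine = -0.99297.
Result = 0.0626·37.13·(-0.44776) / (0.2386·(-0.99297)) = +4.3932 rad/s; magnitude 4.3932 rad/s.

4.39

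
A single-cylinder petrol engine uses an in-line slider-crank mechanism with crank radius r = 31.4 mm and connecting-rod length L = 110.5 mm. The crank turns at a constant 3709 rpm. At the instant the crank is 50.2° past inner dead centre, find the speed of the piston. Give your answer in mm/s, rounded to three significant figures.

11100

ω = 2π·3709/60 = 388.4 rad/s
For an in-line slider-crank, x = r cosθ + √(L² − r² sin²θ), so v = −rω sinθ·[1 + r cosθ/√(L² − r² sin²θ)].
With r = 0.0314 m, L = 0.1105 m, θ = 50.2°: √(L² − r² sin²θ) = 0.10783 m.
v = −0.0314·388.4·0.76828·[1 + 0.0314·0.64011/0.10783] = -11.116 m/s.
|v| = 11.116 m/s = 11116 mm/s.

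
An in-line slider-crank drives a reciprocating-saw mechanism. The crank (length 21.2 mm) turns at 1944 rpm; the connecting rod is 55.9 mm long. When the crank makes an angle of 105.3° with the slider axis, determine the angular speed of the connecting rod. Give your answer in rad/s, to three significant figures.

ω = 203.6 rad/s (converted from 1944 rpm).
The rod makes angle φ with the slider axis where L sinφ = r sinθ; differentiating, L cosφ·φ̇ = r ω cosθ.
L cosφ = √(L² − r² sin²θ) = 0.052026 m.
|ω_rod| = r ω |cosθ| / √(L² − r² sin²θ) = 0.0212·203.6·0.26387/0.052026 = 21.89 rad/s.

21.9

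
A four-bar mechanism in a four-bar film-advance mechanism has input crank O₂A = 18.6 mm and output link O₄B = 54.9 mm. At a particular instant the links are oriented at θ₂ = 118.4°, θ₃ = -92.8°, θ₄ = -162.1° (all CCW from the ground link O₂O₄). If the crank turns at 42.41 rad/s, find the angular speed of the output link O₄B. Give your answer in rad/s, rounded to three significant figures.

7.96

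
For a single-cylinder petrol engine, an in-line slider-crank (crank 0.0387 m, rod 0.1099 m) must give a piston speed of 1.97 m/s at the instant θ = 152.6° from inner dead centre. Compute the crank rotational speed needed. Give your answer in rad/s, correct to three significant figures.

For an in-line slider-crank, |v_piston| = rω|sinθ|·[1 + r cosθ/√(L² − r² sin²θ)].
With r = 0.0387 m, L = 0.1099 m, θ = 152.6°: the bracketed kinematic factor |dx/dθ| = 0.012167 m.
ω = v/|dx/dθ| = 1.97/0.012167 = 161.91 rad/s.

162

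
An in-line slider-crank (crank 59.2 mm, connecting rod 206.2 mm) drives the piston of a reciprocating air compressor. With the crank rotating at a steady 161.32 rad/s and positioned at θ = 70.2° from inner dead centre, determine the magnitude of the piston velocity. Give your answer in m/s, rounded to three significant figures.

9.89

ω = 161.3 rad/s
For an in-line slider-crank, x = r cosθ + √(L² − r² sin²θ), so v = −rω sinθ·[1 + r cosθ/√(L² − r² sin²θ)].
With r = 0.0592 m, L = 0.2062 m, θ = 70.2°: √(L² − r² sin²θ) = 0.19853 m.
v = −0.0592·161.3·0.94088·[1 + 0.0592·0.33874/0.19853] = -9.8931 m/s.
|v| = 9.8931 m/s.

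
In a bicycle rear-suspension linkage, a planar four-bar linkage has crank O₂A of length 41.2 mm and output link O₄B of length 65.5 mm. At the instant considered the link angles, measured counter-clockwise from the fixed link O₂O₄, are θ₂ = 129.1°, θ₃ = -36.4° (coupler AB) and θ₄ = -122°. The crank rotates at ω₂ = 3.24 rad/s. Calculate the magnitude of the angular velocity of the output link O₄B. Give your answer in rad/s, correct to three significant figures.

0.512

ω₂ = 3.24 rad/s
Differentiating the loop-closure r₂e^{iθ₂}+r₃e^{iθ₃}=r₁+r₄e^{iθ₄} gives r₂ω₂e^{iθ₂}+r₃ω₃e^{iθ₃}=r₄ω₄e^{iθ₄}.
Eliminating the other unknown: ω₄ = r₂ω₂ sin(θ₂−θ₃) / [r₄ sin(θ₄−θ₃)].
Numerator sine = +0.25038; denominator sine = -0.99705.
Result = 0.0412·3.24·(+0.25038) / (0.0655·(-0.99705)) = -0.51178 rad/s; magnitude 0.51178 rad/s.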